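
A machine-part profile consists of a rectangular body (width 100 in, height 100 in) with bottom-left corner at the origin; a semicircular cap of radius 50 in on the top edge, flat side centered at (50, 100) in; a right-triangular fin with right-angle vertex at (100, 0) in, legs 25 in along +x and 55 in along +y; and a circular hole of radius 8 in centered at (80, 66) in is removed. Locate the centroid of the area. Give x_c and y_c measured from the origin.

Part | A | x̄ᵢ | ȳᵢ | A·x̄ᵢ | A·ȳᵢ
rectangular body | 10000.00 | 50.00 | 50.00 | 500000.00 | 500000.00
semicircular top | 3926.99 | 50.00 | 121.22 | 196349.54 | 476032.42
triangular fin | 687.50 | 108.33 | 18.33 | 74479.17 | 12604.17
hole | -201.06 | 80.00 | 66.00 | -16084.95 | -13270.09
Σ | 14413.43 |  |  | 754743.75 | 975366.49
x_c = 754743.75 / 14413.43 = 52.36 in
y_c = 975366.49 / 14413.43 = 67.67 in

x_c = 52.36 in, y_c = 67.67 in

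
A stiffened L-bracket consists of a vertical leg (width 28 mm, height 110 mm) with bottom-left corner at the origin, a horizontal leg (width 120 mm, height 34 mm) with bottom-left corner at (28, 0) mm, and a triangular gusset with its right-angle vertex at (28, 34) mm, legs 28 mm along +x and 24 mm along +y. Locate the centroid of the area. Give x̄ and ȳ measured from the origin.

vertical leg: A = 28 × 110 = 3080.00, centroid at (14.00, 55.00).
horizontal leg: A = 120 × 34 = 4080.00, centroid at (88.00, 17.00).
gusset: A = ½·28·24 = 336.00, centroid at (37.33, 42.00).
ΣA = 7496.00 mm², ΣAx̄ = 414704.00 mm³, ΣAȳ = 252872.00 mm³.
x̄ = 414704.00/7496.00 = 55.32 mm; ȳ = 252872.00/7496.00 = 33.73 mm.

x̄ = 55.32 mm, ȳ = 33.73 mm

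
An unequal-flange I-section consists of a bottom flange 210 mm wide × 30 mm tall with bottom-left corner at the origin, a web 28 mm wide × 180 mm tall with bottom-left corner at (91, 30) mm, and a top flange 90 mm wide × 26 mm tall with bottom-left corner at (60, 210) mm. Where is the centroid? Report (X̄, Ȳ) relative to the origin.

X̄ = 105.00 mm, Ȳ = 89.26 mm

bottom flange: A = 210 × 30 = 6300.00, centroid at (105.00, 15.00).
web: A = 28 × 180 = 5040.00, centroid at (105.00, 120.00).
top flange: A = 90 × 26 = 2340.00, centroid at (105.00, 223.00).
ΣA = 13680.00 mm²
ΣAX̄ = (6300.00)(105.00) + (5040.00)(105.00) + (2340.00)(105.00) = 1436400.00 mm³
ΣAȲ = (6300.00)(15.00) + (5040.00)(120.00) + (2340.00)(223.00) = 1221120.00 mm³
X̄ = 1436400.00 / 13680.00 = 105.00 mm
Ȳ = 1221120.00 / 13680.00 = 89.26 mm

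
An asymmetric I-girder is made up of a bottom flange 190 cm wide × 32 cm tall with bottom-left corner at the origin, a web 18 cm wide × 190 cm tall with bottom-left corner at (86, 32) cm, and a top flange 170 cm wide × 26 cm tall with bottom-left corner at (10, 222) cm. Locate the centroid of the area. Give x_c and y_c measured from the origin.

bottom flange: A = 190 × 32 = 6080.00, centroid at (95.00, 16.00).
web: A = 18 × 190 = 3420.00, centroid at (95.00, 127.00).
top flange: A = 170 × 26 = 4420.00, centroid at (95.00, 235.00).
ΣA = 13920.00 cm²
ΣAx_c = (6080.00)(95.00) + (3420.00)(95.00) + (4420.00)(95.00) = 1322400.00 cm³
ΣAy_c = (6080.00)(16.00) + (3420.00)(127.00) + (4420.00)(235.00) = 1570320.00 cm³
x_c = 1322400.00 / 13920.00 = 95.00 cm
y_c = 1570320.00 / 13920.00 = 112.81 cm

x_c = 95.00 cm, y_c = 112.81 cm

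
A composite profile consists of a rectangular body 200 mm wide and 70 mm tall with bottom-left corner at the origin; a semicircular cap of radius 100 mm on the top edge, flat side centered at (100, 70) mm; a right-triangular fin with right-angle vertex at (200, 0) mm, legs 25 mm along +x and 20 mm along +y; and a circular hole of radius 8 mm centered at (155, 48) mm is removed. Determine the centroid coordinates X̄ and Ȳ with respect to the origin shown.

Part | A | x̄ᵢ | ȳᵢ | A·x̄ᵢ | A·ȳᵢ
rectangular body | 14000.00 | 100.00 | 35.00 | 1400000.00 | 490000.00
semicircular top | 15707.96 | 100.00 | 112.44 | 1570796.33 | 1766224.10
triangular fin | 250.00 | 208.33 | 6.67 | 52083.33 | 1666.67
hole | -201.06 | 155.00 | 48.00 | -31164.60 | -9650.97
Σ | 29756.90 |  |  | 2991715.06 | 2248239.79
X̄ = 2991715.06 / 29756.90 = 100.54 mm
Ȳ = 2248239.79 / 29756.90 = 75.55 mm

X̄ = 100.54 mm, Ȳ = 75.55 mm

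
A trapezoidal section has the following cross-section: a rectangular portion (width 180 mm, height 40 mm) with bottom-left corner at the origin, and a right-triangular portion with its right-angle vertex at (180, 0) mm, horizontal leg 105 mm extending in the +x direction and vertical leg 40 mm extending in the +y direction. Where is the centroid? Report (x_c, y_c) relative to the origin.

x_c = 118.23 mm, y_c = 18.49 mm

rectangular portion: A = 180 × 40 = 7200.00, centroid at (90.00, 20.00).
triangular portion: A = ½·105·40 = 2100.00, centroid at (215.00, 13.33).
ΣA = 9300.00 mm²
ΣAx_c = (7200.00)(90.00) + (2100.00)(215.00) = 1099500.00 mm³
ΣAy_c = (7200.00)(20.00) + (2100.00)(13.33) = 172000.00 mm³
x_c = 1099500.00 / 9300.00 = 118.23 mm
y_c = 172000.00 / 9300.00 = 18.49 mm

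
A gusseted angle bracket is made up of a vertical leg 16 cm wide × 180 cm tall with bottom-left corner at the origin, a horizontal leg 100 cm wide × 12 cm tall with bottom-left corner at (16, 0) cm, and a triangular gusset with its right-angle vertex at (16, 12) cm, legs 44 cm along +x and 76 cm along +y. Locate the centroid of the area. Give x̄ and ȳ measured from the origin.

x̄ = 26.69 cm, ȳ = 57.17 cm

Part | A | x̄ᵢ | ȳᵢ | A·x̄ᵢ | A·ȳᵢ
vertical leg | 2880.00 | 8.00 | 90.00 | 23040.00 | 259200.00
horizontal leg | 1200.00 | 66.00 | 6.00 | 79200.00 | 7200.00
gusset | 1672.00 | 30.67 | 37.33 | 51274.67 | 62421.33
Σ | 5752.00 |  |  | 153514.67 | 328821.33
x̄ = 153514.67 / 5752.00 = 26.69 cm
ȳ = 328821.33 / 5752.00 = 57.17 cm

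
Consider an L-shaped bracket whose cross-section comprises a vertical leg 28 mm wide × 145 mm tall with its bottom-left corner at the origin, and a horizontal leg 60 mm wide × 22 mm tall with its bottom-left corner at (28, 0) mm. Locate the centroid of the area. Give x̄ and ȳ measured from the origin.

vertical leg: A = 28 × 145 = 4060.00, centroid at (14.00, 72.50).
horizontal leg: A = 60 × 22 = 1320.00, centroid at (58.00, 11.00).
ΣA = 5380.00 mm²
ΣAx̄ = (4060.00)(14.00) + (1320.00)(58.00) = 133400.00 mm³
ΣAȳ = (4060.00)(72.50) + (1320.00)(11.00) = 308870.00 mm³
x̄ = 133400.00 / 5380.00 = 24.80 mm
ȳ = 308870.00 / 5380.00 = 57.41 mm

x̄ = 24.80 mm, ȳ = 57.41 mm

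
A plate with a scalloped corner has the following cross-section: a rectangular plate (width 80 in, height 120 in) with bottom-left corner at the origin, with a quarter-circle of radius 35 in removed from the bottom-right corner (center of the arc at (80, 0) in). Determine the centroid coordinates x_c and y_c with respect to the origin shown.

plate: A = 80 × 120 = 9600.00, centroid at (40.00, 60.00).
removed quarter-circle: A = −¼π·35² = -962.11, centroid at (65.15, 14.85).
ΣA = 8637.89 in², ΣAx_c = 321322.65 in³, ΣAy_c = 561708.33 in³.
x_c = 321322.65/8637.89 = 37.20 in; y_c = 561708.33/8637.89 = 65.03 in.

x_c = 37.20 in, y_c = 65.03 in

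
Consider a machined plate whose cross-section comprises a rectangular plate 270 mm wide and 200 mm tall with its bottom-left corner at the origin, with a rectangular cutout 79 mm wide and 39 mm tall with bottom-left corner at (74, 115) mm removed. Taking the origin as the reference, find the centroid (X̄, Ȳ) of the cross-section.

X̄ = 136.30 mm, Ȳ = 97.91 mm

Part | A | x̄ᵢ | ȳᵢ | A·x̄ᵢ | A·ȳᵢ
plate | 54000.00 | 135.00 | 100.00 | 7290000.00 | 5400000.00
hole | -3081.00 | 113.50 | 134.50 | -349693.50 | -414394.50
Σ | 50919.00 |  |  | 6940306.50 | 4985605.50
X̄ = 6940306.50 / 50919.00 = 136.30 mm
Ȳ = 4985605.50 / 50919.00 = 97.91 mm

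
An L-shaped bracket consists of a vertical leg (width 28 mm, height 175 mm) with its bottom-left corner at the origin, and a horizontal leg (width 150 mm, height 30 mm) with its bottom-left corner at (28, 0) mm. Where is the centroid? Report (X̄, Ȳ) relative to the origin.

vertical leg: A = 28 × 175 = 4900.00, centroid at (14.00, 87.50).
horizontal leg: A = 150 × 30 = 4500.00, centroid at (103.00, 15.00).
ΣA = 9400.00 mm², ΣAX̄ = 532100.00 mm³, ΣAȲ = 496250.00 mm³.
X̄ = 532100.00/9400.00 = 56.61 mm; Ȳ = 496250.00/9400.00 = 52.79 mm.

X̄ = 56.61 mm, Ȳ = 52.79 mm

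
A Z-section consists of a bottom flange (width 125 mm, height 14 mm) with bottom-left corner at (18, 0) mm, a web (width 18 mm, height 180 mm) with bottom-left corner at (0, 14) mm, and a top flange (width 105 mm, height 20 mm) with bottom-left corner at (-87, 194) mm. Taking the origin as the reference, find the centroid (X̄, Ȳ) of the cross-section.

Part | A | x̄ᵢ | ȳᵢ | A·x̄ᵢ | A·ȳᵢ
bottom flange | 1750.00 | 80.50 | 7.00 | 140875.00 | 12250.00
web | 3240.00 | 9.00 | 104.00 | 29160.00 | 336960.00
top flange | 2100.00 | -34.50 | 204.00 | -72450.00 | 428400.00
Σ | 7090.00 |  |  | 97585.00 | 777610.00
X̄ = 97585.00 / 7090.00 = 13.76 mm
Ȳ = 777610.00 / 7090.00 = 109.68 mm

X̄ = 13.76 mm, Ȳ = 109.68 mm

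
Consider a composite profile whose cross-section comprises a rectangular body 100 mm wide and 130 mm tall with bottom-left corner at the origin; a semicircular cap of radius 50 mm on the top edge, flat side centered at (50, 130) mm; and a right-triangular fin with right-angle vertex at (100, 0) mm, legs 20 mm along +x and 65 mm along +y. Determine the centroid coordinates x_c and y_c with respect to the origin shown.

x_c = 52.10 mm, y_c = 82.66 mm

rectangular body: A = 100 × 130 = 13000.00, centroid at (50.00, 65.00).
semicircular top: A = ½π·50² = 3926.99, centroid at (50.00, 151.22).
triangular fin: A = ½·20·65 = 650.00, centroid at (106.67, 21.67).
ΣA = 17576.99 mm², ΣAx_c = 915682.87 mm³, ΣAy_c = 1452925.47 mm³.
x_c = 915682.87/17576.99 = 52.10 mm; y_c = 1452925.47/17576.99 = 82.66 mm.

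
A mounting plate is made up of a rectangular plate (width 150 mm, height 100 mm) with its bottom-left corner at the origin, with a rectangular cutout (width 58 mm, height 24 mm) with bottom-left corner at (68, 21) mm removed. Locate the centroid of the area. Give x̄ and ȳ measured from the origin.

plate: A = 150 × 100 = 15000.00, centroid at (75.00, 50.00).
hole: A = −(58 × 24) = -1392.00, centroid at (97.00, 33.00).
ΣA = 13608.00 mm²
ΣAx̄ = (15000.00)(75.00) + (-1392.00)(97.00) = 989976.00 mm³
ΣAȳ = (15000.00)(50.00) + (-1392.00)(33.00) = 704064.00 mm³
x̄ = 989976.00 / 13608.00 = 72.75 mm
ȳ = 704064.00 / 13608.00 = 51.74 mm

x̄ = 72.75 mm, ȳ = 51.74 mm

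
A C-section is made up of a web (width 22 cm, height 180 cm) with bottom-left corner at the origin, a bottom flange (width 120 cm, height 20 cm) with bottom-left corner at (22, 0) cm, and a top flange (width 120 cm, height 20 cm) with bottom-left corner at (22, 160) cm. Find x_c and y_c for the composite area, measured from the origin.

x_c = 49.90 cm, y_c = 90.00 cm

web: A = 22 × 180 = 3960.00, centroid at (11.00, 90.00).
bottom flange: A = 120 × 20 = 2400.00, centroid at (82.00, 10.00).
top flange: A = 120 × 20 = 2400.00, centroid at (82.00, 170.00).
ΣA = 8760.00 cm²
ΣAx_c = (3960.00)(11.00) + (2400.00)(82.00) + (2400.00)(82.00) = 437160.00 cm³
ΣAy_c = (3960.00)(90.00) + (2400.00)(10.00) + (2400.00)(170.00) = 788400.00 cm³
x_c = 437160.00 / 8760.00 = 49.90 cm
y_c = 788400.00 / 8760.00 = 90.00 cm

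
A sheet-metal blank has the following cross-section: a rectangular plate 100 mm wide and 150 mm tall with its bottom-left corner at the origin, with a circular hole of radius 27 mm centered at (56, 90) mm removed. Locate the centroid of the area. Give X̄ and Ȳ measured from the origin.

Part | A | x̄ᵢ | ȳᵢ | A·x̄ᵢ | A·ȳᵢ
plate | 15000.00 | 50.00 | 75.00 | 750000.00 | 1125000.00
hole | -2290.22 | 56.00 | 90.00 | -128252.38 | -206119.89
Σ | 12709.78 |  |  | 621747.62 | 918880.11
X̄ = 621747.62 / 12709.78 = 48.92 mm
Ȳ = 918880.11 / 12709.78 = 72.30 mm

X̄ = 48.92 mm, Ȳ = 72.30 mm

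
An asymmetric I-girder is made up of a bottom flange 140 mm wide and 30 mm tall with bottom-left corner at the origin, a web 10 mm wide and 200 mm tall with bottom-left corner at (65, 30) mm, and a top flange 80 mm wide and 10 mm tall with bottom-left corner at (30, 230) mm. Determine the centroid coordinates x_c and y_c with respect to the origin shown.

Part | A | x̄ᵢ | ȳᵢ | A·x̄ᵢ | A·ȳᵢ
bottom flange | 4200.00 | 70.00 | 15.00 | 294000.00 | 63000.00
web | 2000.00 | 70.00 | 130.00 | 140000.00 | 260000.00
top flange | 800.00 | 70.00 | 235.00 | 56000.00 | 188000.00
Σ | 7000.00 |  |  | 490000.00 | 511000.00
x_c = 490000.00 / 7000.00 = 70.00 mm
y_c = 511000.00 / 7000.00 = 73.00 mm

x_c = 70.00 mm, y_c = 73.00 mm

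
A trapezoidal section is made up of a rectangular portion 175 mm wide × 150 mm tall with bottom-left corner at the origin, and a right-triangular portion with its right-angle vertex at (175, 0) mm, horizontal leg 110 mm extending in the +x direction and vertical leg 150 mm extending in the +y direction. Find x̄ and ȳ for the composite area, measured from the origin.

rectangular portion: A = 175 × 150 = 26250.00, centroid at (87.50, 75.00).
triangular portion: A = ½·110·150 = 8250.00, centroid at (211.67, 50.00).
ΣA = 34500.00 mm², ΣAx̄ = 4043125.00 mm³, ΣAȳ = 2381250.00 mm³.
x̄ = 4043125.00/34500.00 = 117.19 mm; ȳ = 2381250.00/34500.00 = 69.02 mm.

x̄ = 117.19 mm, ȳ = 69.02 mm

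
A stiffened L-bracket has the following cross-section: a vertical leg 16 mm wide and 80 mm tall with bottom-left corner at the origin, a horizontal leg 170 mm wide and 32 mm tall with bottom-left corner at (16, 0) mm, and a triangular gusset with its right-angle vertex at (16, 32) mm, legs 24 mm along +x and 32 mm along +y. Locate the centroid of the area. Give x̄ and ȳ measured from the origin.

Part | A | x̄ᵢ | ȳᵢ | A·x̄ᵢ | A·ȳᵢ
vertical leg | 1280.00 | 8.00 | 40.00 | 10240.00 | 51200.00
horizontal leg | 5440.00 | 101.00 | 16.00 | 549440.00 | 87040.00
gusset | 384.00 | 24.00 | 42.67 | 9216.00 | 16384.00
Σ | 7104.00 |  |  | 568896.00 | 154624.00
x̄ = 568896.00 / 7104.00 = 80.08 mm
ȳ = 154624.00 / 7104.00 = 21.77 mm

x̄ = 80.08 mm, ȳ = 21.77 mm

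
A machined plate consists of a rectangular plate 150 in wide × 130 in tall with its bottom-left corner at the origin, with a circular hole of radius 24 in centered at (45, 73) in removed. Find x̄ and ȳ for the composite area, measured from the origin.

plate: A = 150 × 130 = 19500.00, centroid at (75.00, 65.00).
hole: A = −π·24² = -1809.56, centroid at (45.00, 73.00).
ΣA = 17690.44 in²
ΣAx̄ = (19500.00)(75.00) + (-1809.56)(45.00) = 1381069.92 in³
ΣAȳ = (19500.00)(65.00) + (-1809.56)(73.00) = 1135402.31 in³
x̄ = 1381069.92 / 17690.44 = 78.07 in
ȳ = 1135402.31 / 17690.44 = 64.18 in

x̄ = 78.07 in, ȳ = 64.18 in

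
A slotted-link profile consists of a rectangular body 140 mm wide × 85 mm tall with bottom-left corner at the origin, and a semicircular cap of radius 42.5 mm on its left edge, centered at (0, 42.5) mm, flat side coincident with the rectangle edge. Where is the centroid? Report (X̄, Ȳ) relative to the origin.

X̄ = 53.05 mm, Ȳ = 42.50 mm

Part | A | x̄ᵢ | ȳᵢ | A·x̄ᵢ | A·ȳᵢ
rectangular body | 11900.00 | 70.00 | 42.50 | 833000.00 | 505750.00
semicircular end | 2837.25 | -18.04 | 42.50 | -51177.08 | 120583.16
Σ | 14737.25 |  |  | 781822.92 | 626333.16
X̄ = 781822.92 / 14737.25 = 53.05 mm
Ȳ = 626333.16 / 14737.25 = 42.50 mm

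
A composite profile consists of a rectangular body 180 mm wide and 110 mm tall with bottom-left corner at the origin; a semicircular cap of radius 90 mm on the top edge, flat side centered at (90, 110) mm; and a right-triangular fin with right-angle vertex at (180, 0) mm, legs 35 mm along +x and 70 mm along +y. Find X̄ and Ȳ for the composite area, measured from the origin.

rectangular body: A = 180 × 110 = 19800.00, centroid at (90.00, 55.00).
semicircular top: A = ½π·90² = 12723.45, centroid at (90.00, 148.20).
triangular fin: A = ½·35·70 = 1225.00, centroid at (191.67, 23.33).
ΣA = 33748.45 mm², ΣAX̄ = 3161902.19 mm³, ΣAȲ = 3003162.86 mm³.
X̄ = 3161902.19/33748.45 = 93.69 mm; Ȳ = 3003162.86/33748.45 = 88.99 mm.

X̄ = 93.69 mm, Ȳ = 88.99 mm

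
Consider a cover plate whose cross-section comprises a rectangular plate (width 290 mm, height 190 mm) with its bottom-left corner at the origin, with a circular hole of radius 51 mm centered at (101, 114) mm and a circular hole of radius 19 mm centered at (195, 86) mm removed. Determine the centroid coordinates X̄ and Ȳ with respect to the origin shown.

plate: A = 290 × 190 = 55100.00, centroid at (145.00, 95.00).
hole 1: A = −π·51² = -8171.28, centroid at (101.00, 114.00).
hole 2: A = −π·19² = -1134.11, centroid at (195.00, 86.00).
ΣA = 45794.60 mm²
ΣAX̄ = (55100.00)(145.00) + (-8171.28)(101.00) + (-1134.11)(195.00) = 6943048.05 mm³
ΣAȲ = (55100.00)(95.00) + (-8171.28)(114.00) + (-1134.11)(86.00) = 4205439.91 mm³
X̄ = 6943048.05 / 45794.60 = 151.61 mm
Ȳ = 4205439.91 / 45794.60 = 91.83 mm

X̄ = 151.61 mm, Ȳ = 91.83 mm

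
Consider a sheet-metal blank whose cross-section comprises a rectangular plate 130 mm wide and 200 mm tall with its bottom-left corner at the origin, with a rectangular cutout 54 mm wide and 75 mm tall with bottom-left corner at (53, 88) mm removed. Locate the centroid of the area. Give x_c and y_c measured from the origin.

plate: A = 130 × 200 = 26000.00, centroid at (65.00, 100.00).
hole: A = −(54 × 75) = -4050.00, centroid at (80.00, 125.50).
ΣA = 21950.00 mm²
ΣAx_c = (26000.00)(65.00) + (-4050.00)(80.00) = 1366000.00 mm³
ΣAy_c = (26000.00)(100.00) + (-4050.00)(125.50) = 2091725.00 mm³
x_c = 1366000.00 / 21950.00 = 62.23 mm
y_c = 2091725.00 / 21950.00 = 95.29 mm

x_c = 62.23 mm, y_c = 95.29 mm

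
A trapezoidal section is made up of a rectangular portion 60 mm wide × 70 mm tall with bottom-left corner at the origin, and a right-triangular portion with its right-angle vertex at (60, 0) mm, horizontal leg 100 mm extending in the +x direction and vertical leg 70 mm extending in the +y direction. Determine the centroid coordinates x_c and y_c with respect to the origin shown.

rectangular portion: A = 60 × 70 = 4200.00, centroid at (30.00, 35.00).
triangular portion: A = ½·100·70 = 3500.00, centroid at (93.33, 23.33).
ΣA = 7700.00 mm², ΣAx_c = 452666.67 mm³, ΣAy_c = 228666.67 mm³.
x_c = 452666.67/7700.00 = 58.79 mm; y_c = 228666.67/7700.00 = 29.70 mm.

x_c = 58.79 mm, y_c = 29.70 mm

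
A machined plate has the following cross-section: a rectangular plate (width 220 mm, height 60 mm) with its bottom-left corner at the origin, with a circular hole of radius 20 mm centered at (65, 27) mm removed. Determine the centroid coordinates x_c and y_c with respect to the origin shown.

x_c = 114.73 mm, y_c = 30.32 mm

plate: A = 220 × 60 = 13200.00, centroid at (110.00, 30.00).
hole: A = −π·20² = -1256.64, centroid at (65.00, 27.00).
ΣA = 11943.36 mm²
ΣAx_c = (13200.00)(110.00) + (-1256.64)(65.00) = 1370318.59 mm³
ΣAy_c = (13200.00)(30.00) + (-1256.64)(27.00) = 362070.80 mm³
x_c = 1370318.59 / 11943.36 = 114.73 mm
y_c = 362070.80 / 11943.36 = 30.32 mm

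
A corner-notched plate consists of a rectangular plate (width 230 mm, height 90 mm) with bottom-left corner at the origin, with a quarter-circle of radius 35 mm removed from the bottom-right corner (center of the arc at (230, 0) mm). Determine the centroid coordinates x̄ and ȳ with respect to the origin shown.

x̄ = 110.12 mm, ȳ = 46.47 mm

plate: A = 230 × 90 = 20700.00, centroid at (115.00, 45.00).
removed quarter-circle: A = −¼π·35² = -962.11, centroid at (215.15, 14.85).
ΣA = 19737.89 mm², ΣAx̄ = 2173505.73 mm³, ΣAȳ = 917208.33 mm³.
x̄ = 2173505.73/19737.89 = 110.12 mm; ȳ = 917208.33/19737.89 = 46.47 mm.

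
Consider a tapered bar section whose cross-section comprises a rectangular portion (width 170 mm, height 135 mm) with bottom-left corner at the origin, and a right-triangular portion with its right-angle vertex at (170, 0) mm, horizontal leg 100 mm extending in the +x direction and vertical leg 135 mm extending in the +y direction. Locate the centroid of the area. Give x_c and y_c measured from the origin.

x_c = 111.89 mm, y_c = 62.39 mm

Part | A | x̄ᵢ | ȳᵢ | A·x̄ᵢ | A·ȳᵢ
rectangular portion | 22950.00 | 85.00 | 67.50 | 1950750.00 | 1549125.00
triangular portion | 6750.00 | 203.33 | 45.00 | 1372500.00 | 303750.00
Σ | 29700.00 |  |  | 3323250.00 | 1852875.00
x_c = 3323250.00 / 29700.00 = 111.89 mm
y_c = 1852875.00 / 29700.00 = 62.39 mm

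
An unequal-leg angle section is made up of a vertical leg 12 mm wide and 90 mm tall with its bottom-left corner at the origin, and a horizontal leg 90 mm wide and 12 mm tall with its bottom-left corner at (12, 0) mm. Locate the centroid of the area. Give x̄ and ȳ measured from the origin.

vertical leg: A = 12 × 90 = 1080.00, centroid at (6.00, 45.00).
horizontal leg: A = 90 × 12 = 1080.00, centroid at (57.00, 6.00).
ΣA = 2160.00 mm²
ΣAx̄ = (1080.00)(6.00) + (1080.00)(57.00) = 68040.00 mm³
ΣAȳ = (1080.00)(45.00) + (1080.00)(6.00) = 55080.00 mm³
x̄ = 68040.00 / 2160.00 = 31.50 mm
ȳ = 55080.00 / 2160.00 = 25.50 mm

x̄ = 31.50 mm, ȳ = 25.50 mm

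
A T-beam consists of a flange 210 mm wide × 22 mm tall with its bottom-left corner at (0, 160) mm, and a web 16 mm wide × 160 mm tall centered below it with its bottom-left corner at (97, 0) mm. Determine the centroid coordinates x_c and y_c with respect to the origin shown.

x_c = 105.00 mm, y_c = 138.55 mm

web: A = 16 × 160 = 2560.00, centroid at (105.00, 80.00).
flange: A = 210 × 22 = 4620.00, centroid at (105.00, 171.00).
ΣA = 7180.00 mm², ΣAx_c = 753900.00 mm³, ΣAy_c = 994820.00 mm³.
x_c = 753900.00/7180.00 = 105.00 mm; y_c = 994820.00/7180.00 = 138.55 mm.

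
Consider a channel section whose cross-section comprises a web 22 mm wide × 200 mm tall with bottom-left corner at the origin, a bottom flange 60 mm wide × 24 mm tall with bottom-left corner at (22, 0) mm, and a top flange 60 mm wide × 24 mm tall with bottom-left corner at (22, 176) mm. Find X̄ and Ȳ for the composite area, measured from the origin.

web: A = 22 × 200 = 4400.00, centroid at (11.00, 100.00).
bottom flange: A = 60 × 24 = 1440.00, centroid at (52.00, 12.00).
top flange: A = 60 × 24 = 1440.00, centroid at (52.00, 188.00).
ΣA = 7280.00 mm²
ΣAX̄ = (4400.00)(11.00) + (1440.00)(52.00) + (1440.00)(52.00) = 198160.00 mm³
ΣAȲ = (4400.00)(100.00) + (1440.00)(12.00) + (1440.00)(188.00) = 728000.00 mm³
X̄ = 198160.00 / 7280.00 = 27.22 mm
Ȳ = 728000.00 / 7280.00 = 100.00 mm

X̄ = 27.22 mm, Ȳ = 100.00 mm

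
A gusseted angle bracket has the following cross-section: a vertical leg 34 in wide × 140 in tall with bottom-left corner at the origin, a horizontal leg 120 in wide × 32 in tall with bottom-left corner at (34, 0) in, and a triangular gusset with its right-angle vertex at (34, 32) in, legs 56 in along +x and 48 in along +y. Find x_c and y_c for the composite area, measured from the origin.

x_c = 51.56 in, y_c = 46.17 in

vertical leg: A = 34 × 140 = 4760.00, centroid at (17.00, 70.00).
horizontal leg: A = 120 × 32 = 3840.00, centroid at (94.00, 16.00).
gusset: A = ½·56·48 = 1344.00, centroid at (52.67, 48.00).
ΣA = 9944.00 in², ΣAx_c = 512664.00 in³, ΣAy_c = 459152.00 in³.
x_c = 512664.00/9944.00 = 51.56 in; y_c = 459152.00/9944.00 = 46.17 in.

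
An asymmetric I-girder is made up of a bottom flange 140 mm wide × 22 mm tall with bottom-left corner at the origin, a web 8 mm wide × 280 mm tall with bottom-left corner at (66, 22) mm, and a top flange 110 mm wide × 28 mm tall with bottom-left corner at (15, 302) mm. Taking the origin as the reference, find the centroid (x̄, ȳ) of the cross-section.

x̄ = 70.00 mm, ȳ = 163.10 mm

bottom flange: A = 140 × 22 = 3080.00, centroid at (70.00, 11.00).
web: A = 8 × 280 = 2240.00, centroid at (70.00, 162.00).
top flange: A = 110 × 28 = 3080.00, centroid at (70.00, 316.00).
ΣA = 8400.00 mm²
ΣAx̄ = (3080.00)(70.00) + (2240.00)(70.00) + (3080.00)(70.00) = 588000.00 mm³
ΣAȳ = (3080.00)(11.00) + (2240.00)(162.00) + (3080.00)(316.00) = 1370040.00 mm³
x̄ = 588000.00 / 8400.00 = 70.00 mm
ȳ = 1370040.00 / 8400.00 = 163.10 mm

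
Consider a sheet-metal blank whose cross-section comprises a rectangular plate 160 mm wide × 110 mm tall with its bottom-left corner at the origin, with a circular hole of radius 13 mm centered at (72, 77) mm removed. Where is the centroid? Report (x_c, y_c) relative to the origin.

plate: A = 160 × 110 = 17600.00, centroid at (80.00, 55.00).
hole: A = −π·13² = -530.93, centroid at (72.00, 77.00).
ΣA = 17069.07 mm²
ΣAx_c = (17600.00)(80.00) + (-530.93)(72.00) = 1369773.10 mm³
ΣAy_c = (17600.00)(55.00) + (-530.93)(77.00) = 927118.45 mm³
x_c = 1369773.10 / 17069.07 = 80.25 mm
y_c = 927118.45 / 17069.07 = 54.32 mm

x_c = 80.25 mm, y_c = 54.32 mm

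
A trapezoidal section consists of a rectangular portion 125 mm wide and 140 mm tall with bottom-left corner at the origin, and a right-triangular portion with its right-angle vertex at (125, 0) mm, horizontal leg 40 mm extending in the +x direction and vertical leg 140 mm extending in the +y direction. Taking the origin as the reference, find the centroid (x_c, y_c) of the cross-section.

x_c = 72.96 mm, y_c = 66.78 mm

rectangular portion: A = 125 × 140 = 17500.00, centroid at (62.50, 70.00).
triangular portion: A = ½·40·140 = 2800.00, centroid at (138.33, 46.67).
ΣA = 20300.00 mm², ΣAx_c = 1481083.33 mm³, ΣAy_c = 1355666.67 mm³.
x_c = 1481083.33/20300.00 = 72.96 mm; y_c = 1355666.67/20300.00 = 66.78 mm.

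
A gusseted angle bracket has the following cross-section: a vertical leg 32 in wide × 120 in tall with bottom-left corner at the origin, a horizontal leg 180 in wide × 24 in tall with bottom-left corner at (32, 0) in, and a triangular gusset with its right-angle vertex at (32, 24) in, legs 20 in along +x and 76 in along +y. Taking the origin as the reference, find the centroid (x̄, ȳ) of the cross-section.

x̄ = 69.27 in, ȳ = 35.84 in

vertical leg: A = 32 × 120 = 3840.00, centroid at (16.00, 60.00).
horizontal leg: A = 180 × 24 = 4320.00, centroid at (122.00, 12.00).
gusset: A = ½·20·76 = 760.00, centroid at (38.67, 49.33).
ΣA = 8920.00 in², ΣAx̄ = 617866.67 in³, ΣAȳ = 319733.33 in³.
x̄ = 617866.67/8920.00 = 69.27 in; ȳ = 319733.33/8920.00 = 35.84 in.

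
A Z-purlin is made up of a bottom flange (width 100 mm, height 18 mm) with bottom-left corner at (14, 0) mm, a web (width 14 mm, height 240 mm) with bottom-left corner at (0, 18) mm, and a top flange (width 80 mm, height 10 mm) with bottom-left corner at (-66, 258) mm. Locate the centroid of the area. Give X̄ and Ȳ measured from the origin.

X̄ = 19.79 mm, Ȳ = 115.82 mm

bottom flange: A = 100 × 18 = 1800.00, centroid at (64.00, 9.00).
web: A = 14 × 240 = 3360.00, centroid at (7.00, 138.00).
top flange: A = 80 × 10 = 800.00, centroid at (-26.00, 263.00).
ΣA = 5960.00 mm², ΣAX̄ = 117920.00 mm³, ΣAȲ = 690280.00 mm³.
X̄ = 117920.00/5960.00 = 19.79 mm; Ȳ = 690280.00/5960.00 = 115.82 mm.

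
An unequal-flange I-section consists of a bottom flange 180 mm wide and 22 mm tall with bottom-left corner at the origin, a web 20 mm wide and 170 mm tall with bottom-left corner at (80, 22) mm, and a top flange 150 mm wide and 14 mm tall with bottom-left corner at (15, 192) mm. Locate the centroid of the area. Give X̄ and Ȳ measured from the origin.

X̄ = 90.00 mm, Ȳ = 87.24 mm

Part | A | x̄ᵢ | ȳᵢ | A·x̄ᵢ | A·ȳᵢ
bottom flange | 3960.00 | 90.00 | 11.00 | 356400.00 | 43560.00
web | 3400.00 | 90.00 | 107.00 | 306000.00 | 363800.00
top flange | 2100.00 | 90.00 | 199.00 | 189000.00 | 417900.00
Σ | 9460.00 |  |  | 851400.00 | 825260.00
X̄ = 851400.00 / 9460.00 = 90.00 mm
Ȳ = 825260.00 / 9460.00 = 87.24 mm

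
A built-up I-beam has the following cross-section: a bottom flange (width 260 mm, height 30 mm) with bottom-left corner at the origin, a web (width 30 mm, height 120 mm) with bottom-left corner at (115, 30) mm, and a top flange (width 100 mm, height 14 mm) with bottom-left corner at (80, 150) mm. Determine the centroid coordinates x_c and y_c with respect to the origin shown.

bottom flange: A = 260 × 30 = 7800.00, centroid at (130.00, 15.00).
web: A = 30 × 120 = 3600.00, centroid at (130.00, 90.00).
top flange: A = 100 × 14 = 1400.00, centroid at (130.00, 157.00).
ΣA = 12800.00 mm²
ΣAx_c = (7800.00)(130.00) + (3600.00)(130.00) + (1400.00)(130.00) = 1664000.00 mm³
ΣAy_c = (7800.00)(15.00) + (3600.00)(90.00) + (1400.00)(157.00) = 660800.00 mm³
x_c = 1664000.00 / 12800.00 = 130.00 mm
y_c = 660800.00 / 12800.00 = 51.62 mm

x_c = 130.00 mm, y_c = 51.62 mm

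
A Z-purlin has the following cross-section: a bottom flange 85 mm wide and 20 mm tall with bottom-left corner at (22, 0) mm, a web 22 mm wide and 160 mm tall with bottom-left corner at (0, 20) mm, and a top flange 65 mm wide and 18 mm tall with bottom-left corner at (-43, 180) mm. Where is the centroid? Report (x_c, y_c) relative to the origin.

Part | A | x̄ᵢ | ȳᵢ | A·x̄ᵢ | A·ȳᵢ
bottom flange | 1700.00 | 64.50 | 10.00 | 109650.00 | 17000.00
web | 3520.00 | 11.00 | 100.00 | 38720.00 | 352000.00
top flange | 1170.00 | -10.50 | 189.00 | -12285.00 | 221130.00
Σ | 6390.00 |  |  | 136085.00 | 590130.00
x_c = 136085.00 / 6390.00 = 21.30 mm
y_c = 590130.00 / 6390.00 = 92.35 mm

x_c = 21.30 mm, y_c = 92.35 mm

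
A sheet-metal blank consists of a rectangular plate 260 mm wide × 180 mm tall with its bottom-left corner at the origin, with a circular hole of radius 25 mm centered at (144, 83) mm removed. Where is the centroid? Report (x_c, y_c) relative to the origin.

plate: A = 260 × 180 = 46800.00, centroid at (130.00, 90.00).
hole: A = −π·25² = -1963.50, centroid at (144.00, 83.00).
ΣA = 44836.50 mm²
ΣAx_c = (46800.00)(130.00) + (-1963.50)(144.00) = 5801256.66 mm³
ΣAy_c = (46800.00)(90.00) + (-1963.50)(83.00) = 4049029.88 mm³
x_c = 5801256.66 / 44836.50 = 129.39 mm
y_c = 4049029.88 / 44836.50 = 90.31 mm

x_c = 129.39 mm, y_c = 90.31 mm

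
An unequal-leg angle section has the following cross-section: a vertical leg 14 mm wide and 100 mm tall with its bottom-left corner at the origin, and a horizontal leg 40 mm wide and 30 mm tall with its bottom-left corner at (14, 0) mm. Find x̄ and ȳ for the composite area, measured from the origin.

vertical leg: A = 14 × 100 = 1400.00, centroid at (7.00, 50.00).
horizontal leg: A = 40 × 30 = 1200.00, centroid at (34.00, 15.00).
ΣA = 2600.00 mm²
ΣAx̄ = (1400.00)(7.00) + (1200.00)(34.00) = 50600.00 mm³
ΣAȳ = (1400.00)(50.00) + (1200.00)(15.00) = 88000.00 mm³
x̄ = 50600.00 / 2600.00 = 19.46 mm
ȳ = 88000.00 / 2600.00 = 33.85 mm

x̄ = 19.46 mm, ȳ = 33.85 mm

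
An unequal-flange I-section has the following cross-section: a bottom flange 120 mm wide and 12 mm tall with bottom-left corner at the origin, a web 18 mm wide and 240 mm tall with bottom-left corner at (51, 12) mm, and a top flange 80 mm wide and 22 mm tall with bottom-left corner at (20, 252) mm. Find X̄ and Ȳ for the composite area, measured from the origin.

bottom flange: A = 120 × 12 = 1440.00, centroid at (60.00, 6.00).
web: A = 18 × 240 = 4320.00, centroid at (60.00, 132.00).
top flange: A = 80 × 22 = 1760.00, centroid at (60.00, 263.00).
ΣA = 7520.00 mm², ΣAX̄ = 451200.00 mm³, ΣAȲ = 1041760.00 mm³.
X̄ = 451200.00/7520.00 = 60.00 mm; Ȳ = 1041760.00/7520.00 = 138.53 mm.

X̄ = 60.00 mm, Ȳ = 138.53 mm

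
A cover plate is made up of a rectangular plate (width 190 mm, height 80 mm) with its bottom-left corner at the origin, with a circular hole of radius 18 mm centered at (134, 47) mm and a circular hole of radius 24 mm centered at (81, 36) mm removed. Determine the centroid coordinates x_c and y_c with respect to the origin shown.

plate: A = 190 × 80 = 15200.00, centroid at (95.00, 40.00).
hole 1: A = −π·18² = -1017.88, centroid at (134.00, 47.00).
hole 2: A = −π·24² = -1809.56, centroid at (81.00, 36.00).
ΣA = 12372.57 mm², ΣAx_c = 1161030.47 mm³, ΣAy_c = 495015.76 mm³.
x_c = 1161030.47/12372.57 = 93.84 mm; y_c = 495015.76/12372.57 = 40.01 mm.

x_c = 93.84 mm, y_c = 40.01 mm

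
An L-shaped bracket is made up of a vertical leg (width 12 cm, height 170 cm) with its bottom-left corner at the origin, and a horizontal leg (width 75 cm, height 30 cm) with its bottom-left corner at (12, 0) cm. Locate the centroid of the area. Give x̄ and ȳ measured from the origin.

x̄ = 28.81 cm, ȳ = 48.29 cm

vertical leg: A = 12 × 170 = 2040.00, centroid at (6.00, 85.00).
horizontal leg: A = 75 × 30 = 2250.00, centroid at (49.50, 15.00).
ΣA = 4290.00 cm²
ΣAx̄ = (2040.00)(6.00) + (2250.00)(49.50) = 123615.00 cm³
ΣAȳ = (2040.00)(85.00) + (2250.00)(15.00) = 207150.00 cm³
x̄ = 123615.00 / 4290.00 = 28.81 cm
ȳ = 207150.00 / 4290.00 = 48.29 cm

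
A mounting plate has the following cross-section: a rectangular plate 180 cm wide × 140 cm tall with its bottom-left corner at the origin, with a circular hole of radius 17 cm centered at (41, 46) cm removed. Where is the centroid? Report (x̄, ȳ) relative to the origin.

x̄ = 91.83 cm, ȳ = 70.90 cm

plate: A = 180 × 140 = 25200.00, centroid at (90.00, 70.00).
hole: A = −π·17² = -907.92, centroid at (41.00, 46.00).
ΣA = 24292.08 cm², ΣAx̄ = 2230775.27 cm³, ΣAȳ = 1722235.67 cm³.
x̄ = 2230775.27/24292.08 = 91.83 cm; ȳ = 1722235.67/24292.08 = 70.90 cm.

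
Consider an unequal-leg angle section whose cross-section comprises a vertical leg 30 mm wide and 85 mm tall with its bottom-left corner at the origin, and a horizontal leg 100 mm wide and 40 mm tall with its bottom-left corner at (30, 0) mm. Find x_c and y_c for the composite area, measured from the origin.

x_c = 54.69 mm, y_c = 28.76 mm

Part | A | x̄ᵢ | ȳᵢ | A·x̄ᵢ | A·ȳᵢ
vertical leg | 2550.00 | 15.00 | 42.50 | 38250.00 | 108375.00
horizontal leg | 4000.00 | 80.00 | 20.00 | 320000.00 | 80000.00
Σ | 6550.00 |  |  | 358250.00 | 188375.00
x_c = 358250.00 / 6550.00 = 54.69 mm
y_c = 188375.00 / 6550.00 = 28.76 mm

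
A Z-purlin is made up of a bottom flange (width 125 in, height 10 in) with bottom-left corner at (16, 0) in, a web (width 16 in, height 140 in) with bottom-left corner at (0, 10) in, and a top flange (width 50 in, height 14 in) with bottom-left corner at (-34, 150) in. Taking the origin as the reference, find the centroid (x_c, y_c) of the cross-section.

Part | A | x̄ᵢ | ȳᵢ | A·x̄ᵢ | A·ȳᵢ
bottom flange | 1250.00 | 78.50 | 5.00 | 98125.00 | 6250.00
web | 2240.00 | 8.00 | 80.00 | 17920.00 | 179200.00
top flange | 700.00 | -9.00 | 157.00 | -6300.00 | 109900.00
Σ | 4190.00 |  |  | 109745.00 | 295350.00
x_c = 109745.00 / 4190.00 = 26.19 in
y_c = 295350.00 / 4190.00 = 70.49 in

x_c = 26.19 in, y_c = 70.49 in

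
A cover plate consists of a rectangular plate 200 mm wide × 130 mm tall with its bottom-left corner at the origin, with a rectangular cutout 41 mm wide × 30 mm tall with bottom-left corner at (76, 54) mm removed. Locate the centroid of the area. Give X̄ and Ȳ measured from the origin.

plate: A = 200 × 130 = 26000.00, centroid at (100.00, 65.00).
hole: A = −(41 × 30) = -1230.00, centroid at (96.50, 69.00).
ΣA = 24770.00 mm²
ΣAX̄ = (26000.00)(100.00) + (-1230.00)(96.50) = 2481305.00 mm³
ΣAȲ = (26000.00)(65.00) + (-1230.00)(69.00) = 1605130.00 mm³
X̄ = 2481305.00 / 24770.00 = 100.17 mm
Ȳ = 1605130.00 / 24770.00 = 64.80 mm

X̄ = 100.17 mm, Ȳ = 64.80 mm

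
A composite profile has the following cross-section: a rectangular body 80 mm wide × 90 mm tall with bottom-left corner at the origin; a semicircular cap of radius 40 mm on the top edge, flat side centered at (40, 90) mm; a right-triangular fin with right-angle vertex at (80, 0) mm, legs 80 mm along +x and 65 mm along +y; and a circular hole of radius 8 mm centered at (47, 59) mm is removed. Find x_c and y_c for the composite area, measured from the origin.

rectangular body: A = 80 × 90 = 7200.00, centroid at (40.00, 45.00).
semicircular top: A = ½π·40² = 2513.27, centroid at (40.00, 106.98).
triangular fin: A = ½·80·65 = 2600.00, centroid at (106.67, 21.67).
hole: A = −π·8² = -201.06, centroid at (47.00, 59.00).
ΣA = 12112.21 mm²
ΣAx_c = (7200.00)(40.00) + (2513.27)(40.00) + (2600.00)(106.67) + (-201.06)(47.00) = 656414.39 mm³
ΣAy_c = (7200.00)(45.00) + (2513.27)(106.98) + (2600.00)(21.67) + (-201.06)(59.00) = 637332.02 mm³
x_c = 656414.39 / 12112.21 = 54.19 mm
y_c = 637332.02 / 12112.21 = 52.62 mm

x_c = 54.19 mm, y_c = 52.62 mm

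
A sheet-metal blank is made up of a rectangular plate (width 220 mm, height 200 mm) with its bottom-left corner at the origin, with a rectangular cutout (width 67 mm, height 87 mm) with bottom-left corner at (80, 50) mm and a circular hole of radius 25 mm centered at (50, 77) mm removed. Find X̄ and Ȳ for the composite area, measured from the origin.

Part | A | x̄ᵢ | ȳᵢ | A·x̄ᵢ | A·ȳᵢ
plate | 44000.00 | 110.00 | 100.00 | 4840000.00 | 4400000.00
hole 1 | -5829.00 | 113.50 | 93.50 | -661591.50 | -545011.50
hole 2 | -1963.50 | 50.00 | 77.00 | -98174.77 | -151189.15
Σ | 36207.50 |  |  | 4080233.73 | 3703799.35
X̄ = 4080233.73 / 36207.50 = 112.69 mm
Ȳ = 3703799.35 / 36207.50 = 102.29 mm

X̄ = 112.69 mm, Ȳ = 102.29 mm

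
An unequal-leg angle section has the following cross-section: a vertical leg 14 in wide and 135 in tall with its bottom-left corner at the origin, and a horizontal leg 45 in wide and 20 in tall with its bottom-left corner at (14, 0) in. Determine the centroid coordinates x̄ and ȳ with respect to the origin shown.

x̄ = 16.52 in, ȳ = 48.95 in

vertical leg: A = 14 × 135 = 1890.00, centroid at (7.00, 67.50).
horizontal leg: A = 45 × 20 = 900.00, centroid at (36.50, 10.00).
ΣA = 2790.00 in², ΣAx̄ = 46080.00 in³, ΣAȳ = 136575.00 in³.
x̄ = 46080.00/2790.00 = 16.52 in; ȳ = 136575.00/2790.00 = 48.95 in.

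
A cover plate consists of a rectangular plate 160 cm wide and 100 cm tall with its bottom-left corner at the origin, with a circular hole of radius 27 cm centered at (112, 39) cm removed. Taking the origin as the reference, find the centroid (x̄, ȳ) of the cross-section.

x̄ = 74.65 cm, ȳ = 51.84 cm

plate: A = 160 × 100 = 16000.00, centroid at (80.00, 50.00).
hole: A = −π·27² = -2290.22, centroid at (112.00, 39.00).
ΣA = 13709.78 cm², ΣAx̄ = 1023495.24 cm³, ΣAȳ = 710681.38 cm³.
x̄ = 1023495.24/13709.78 = 74.65 cm; ȳ = 710681.38/13709.78 = 51.84 cm.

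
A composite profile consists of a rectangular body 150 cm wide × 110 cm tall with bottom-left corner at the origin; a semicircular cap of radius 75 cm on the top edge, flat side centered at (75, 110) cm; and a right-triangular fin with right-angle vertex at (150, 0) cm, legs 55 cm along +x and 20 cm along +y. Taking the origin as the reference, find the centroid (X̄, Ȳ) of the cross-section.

rectangular body: A = 150 × 110 = 16500.00, centroid at (75.00, 55.00).
semicircular top: A = ½π·75² = 8835.73, centroid at (75.00, 141.83).
triangular fin: A = ½·55·20 = 550.00, centroid at (168.33, 6.67).
ΣA = 25885.73 cm², ΣAX̄ = 1992763.03 cm³, ΣAȲ = 2164346.89 cm³.
X̄ = 1992763.03/25885.73 = 76.98 cm; Ȳ = 2164346.89/25885.73 = 83.61 cm.

X̄ = 76.98 cm, Ȳ = 83.61 cm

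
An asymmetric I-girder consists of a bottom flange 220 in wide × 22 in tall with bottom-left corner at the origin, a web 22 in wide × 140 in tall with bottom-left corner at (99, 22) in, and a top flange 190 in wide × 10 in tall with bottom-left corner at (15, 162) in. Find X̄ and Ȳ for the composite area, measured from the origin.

bottom flange: A = 220 × 22 = 4840.00, centroid at (110.00, 11.00).
web: A = 22 × 140 = 3080.00, centroid at (110.00, 92.00).
top flange: A = 190 × 10 = 1900.00, centroid at (110.00, 167.00).
ΣA = 9820.00 in², ΣAX̄ = 1080200.00 in³, ΣAȲ = 653900.00 in³.
X̄ = 1080200.00/9820.00 = 110.00 in; Ȳ = 653900.00/9820.00 = 66.59 in.

X̄ = 110.00 in, Ȳ = 66.59 in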